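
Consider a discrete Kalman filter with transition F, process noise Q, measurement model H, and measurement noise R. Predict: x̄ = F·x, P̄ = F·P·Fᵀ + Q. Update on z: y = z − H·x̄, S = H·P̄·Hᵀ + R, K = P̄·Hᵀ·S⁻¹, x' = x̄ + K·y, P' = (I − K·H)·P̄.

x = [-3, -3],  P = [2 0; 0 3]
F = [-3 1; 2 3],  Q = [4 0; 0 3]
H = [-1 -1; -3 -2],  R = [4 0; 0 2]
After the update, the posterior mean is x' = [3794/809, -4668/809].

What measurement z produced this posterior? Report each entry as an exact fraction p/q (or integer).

x̄ = F·x = [6, -15]
P̄ = F·P·Fᵀ + Q = [25 -3; -3 38]
S = H·P̄·Hᵀ + R = [61 136; 136 343]
K = P̄·Hᵀ·S⁻¹ = [1838/2427 -1217/2427; -2893/2427 673/2427]
x' − x̄ = [-1060/809, 7467/809] = K·y
y = (KᵀK)⁻¹·Kᵀ·(x' − x̄) = [-11, -14]
z = y + H·x̄ = [-11, -14] + [9, 12] = [-2, -2]

z = [-2, -2]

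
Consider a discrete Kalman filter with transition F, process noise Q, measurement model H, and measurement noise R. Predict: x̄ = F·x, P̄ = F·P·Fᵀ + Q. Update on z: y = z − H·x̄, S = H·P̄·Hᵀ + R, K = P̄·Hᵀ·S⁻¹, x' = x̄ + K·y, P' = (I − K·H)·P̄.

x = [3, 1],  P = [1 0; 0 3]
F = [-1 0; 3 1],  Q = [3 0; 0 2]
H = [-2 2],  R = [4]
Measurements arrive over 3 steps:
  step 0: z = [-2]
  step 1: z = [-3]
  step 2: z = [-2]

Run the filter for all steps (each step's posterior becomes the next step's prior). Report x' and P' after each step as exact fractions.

step 0: x̄ = F·x = [-3, 10]
step 0: P̄ = F·P·Fᵀ + Q = [4 -3; -3 14]
step 0: y = z − H·x̄ = [-28]
step 0: S = H·P̄·Hᵀ + R = [100]
step 0: K = P̄·Hᵀ·S⁻¹ = [-7/50; 17/50]
step 0: x' = x̄ + K·y = [23/25, 12/25]
step 0: P' = (I − K·H)·P̄ = [51/25 44/25; 44/25 61/25]
step 1: x̄ = F·x = [-23/25, 81/25]
step 1: P̄ = F·P·Fᵀ + Q = [126/25 -197/25; -197/25 834/25]
step 1: y = z − H·x̄ = [-283/25]
step 1: S = H·P̄·Hᵀ + R = [5516/25]
step 1: K = P̄·Hᵀ·S⁻¹ = [-323/2758; 1031/2758]
step 1: x' = x̄ + K·y = [1119/2758, -2735/2758]
step 1: P' = (I − K·H)·P̄ = [2777/1379 2454/1379; 2454/1379 3485/1379]
step 2: x̄ = F·x = [-1119/2758, 311/1379]
step 2: P̄ = F·P·Fᵀ + Q = [6914/1379 -10785/1379; -10785/1379 45960/1379]
step 2: y = z − H·x̄ = [-4499/1379]
step 2: S = H·P̄·Hᵀ + R = [303292/1379]
step 2: K = P̄·Hᵀ·S⁻¹ = [-1609/13786; 56745/151646]
step 2: x' = x̄ + K·y = [-172/6893, -13721/13786]
step 2: P' = (I − K·H)·P̄ = [13909/6893 12300/6893; 12300/6893 192045/75823]

step 0: x' = [23/25, 12/25], P' = [51/25 44/25; 44/25 61/25]
step 1: x' = [1119/2758, -2735/2758], P' = [2777/1379 2454/1379; 2454/1379 3485/1379]
step 2: x' = [-172/6893, -13721/13786], P' = [13909/6893 12300/6893; 12300/6893 192045/75823]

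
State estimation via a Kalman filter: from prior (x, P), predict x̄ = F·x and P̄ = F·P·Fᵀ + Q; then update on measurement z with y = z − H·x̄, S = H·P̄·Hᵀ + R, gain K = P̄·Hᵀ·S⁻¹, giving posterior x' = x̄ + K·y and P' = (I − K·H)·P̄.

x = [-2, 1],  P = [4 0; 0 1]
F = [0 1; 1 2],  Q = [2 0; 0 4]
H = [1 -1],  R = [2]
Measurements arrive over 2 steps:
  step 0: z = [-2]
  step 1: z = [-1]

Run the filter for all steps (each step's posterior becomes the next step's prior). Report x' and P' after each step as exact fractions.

step 0: x̄ = F·x = [1, 0]
step 0: P̄ = F·P·Fᵀ + Q = [3 2; 2 12]
step 0: y = z − H·x̄ = [-3]
step 0: S = H·P̄·Hᵀ + R = [13]
step 0: K = P̄·Hᵀ·S⁻¹ = [1/13; -10/13]
step 0: x' = x̄ + K·y = [10/13, 30/13]
step 0: P' = (I − K·H)·P̄ = [38/13 36/13; 36/13 56/13]
step 1: x̄ = F·x = [30/13, 70/13]
step 1: P̄ = F·P·Fᵀ + Q = [82/13 148/13; 148/13 458/13]
step 1: y = z − H·x̄ = [27/13]
step 1: S = H·P̄·Hᵀ + R = [270/13]
step 1: K = P̄·Hᵀ·S⁻¹ = [-11/45; -31/27]
step 1: x' = x̄ + K·y = [9/5, 3]
step 1: P' = (I − K·H)·P̄ = [76/15 50/9; 50/9 212/27]

step 0: x' = [10/13, 30/13], P' = [38/13 36/13; 36/13 56/13]
step 1: x' = [9/5, 3], P' = [76/15 50/9; 50/9 212/27]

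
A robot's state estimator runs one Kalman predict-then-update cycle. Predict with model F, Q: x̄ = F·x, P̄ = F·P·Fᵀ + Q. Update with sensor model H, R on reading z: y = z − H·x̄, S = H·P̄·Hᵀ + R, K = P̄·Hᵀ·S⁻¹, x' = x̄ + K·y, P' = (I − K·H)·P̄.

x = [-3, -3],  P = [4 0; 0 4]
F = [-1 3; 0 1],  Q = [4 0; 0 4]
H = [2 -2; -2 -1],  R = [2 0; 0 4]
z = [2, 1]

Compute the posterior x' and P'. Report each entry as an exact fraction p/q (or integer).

x̄ = F·x = [-6, -3]
P̄ = F·P·Fᵀ + Q = [44 12; 12 8]
y = z − H·x̄ = [8, -14]
S = H·P̄·Hᵀ + R = [114 -136; -136 236]
K = P̄·Hᵀ·S⁻¹ = [188/1051 -337/1051; -308/1051 -320/1051]
x' = x̄ + K·y = [-84/1051, -1137/1051]
P' = (I − K·H)·P̄ = [512/1051 324/1051; 324/1051 632/1051]

x' = [-84/1051, -1137/1051]
P' = [512/1051 324/1051; 324/1051 632/1051]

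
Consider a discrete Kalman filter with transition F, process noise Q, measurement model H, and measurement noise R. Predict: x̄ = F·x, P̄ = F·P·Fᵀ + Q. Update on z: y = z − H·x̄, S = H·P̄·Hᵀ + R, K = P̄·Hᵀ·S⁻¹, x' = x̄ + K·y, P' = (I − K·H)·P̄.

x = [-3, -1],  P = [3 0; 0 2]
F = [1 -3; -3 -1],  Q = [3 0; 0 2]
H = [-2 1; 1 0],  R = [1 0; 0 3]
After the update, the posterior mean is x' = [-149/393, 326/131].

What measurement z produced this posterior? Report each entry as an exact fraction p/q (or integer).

z = [3, -2]

x̄ = F·x = [0, 10]
P̄ = F·P·Fᵀ + Q = [24 -3; -3 31]
S = H·P̄·Hᵀ + R = [140 -51; -51 27]
K = P̄·Hᵀ·S⁻¹ = [-17/131 253/393; 94/131 163/131]
x' − x̄ = [-149/393, -984/131] = K·y
y = (KᵀK)⁻¹·Kᵀ·(x' − x̄) = [-7, -2]
z = y + H·x̄ = [-7, -2] + [10, 0] = [3, -2]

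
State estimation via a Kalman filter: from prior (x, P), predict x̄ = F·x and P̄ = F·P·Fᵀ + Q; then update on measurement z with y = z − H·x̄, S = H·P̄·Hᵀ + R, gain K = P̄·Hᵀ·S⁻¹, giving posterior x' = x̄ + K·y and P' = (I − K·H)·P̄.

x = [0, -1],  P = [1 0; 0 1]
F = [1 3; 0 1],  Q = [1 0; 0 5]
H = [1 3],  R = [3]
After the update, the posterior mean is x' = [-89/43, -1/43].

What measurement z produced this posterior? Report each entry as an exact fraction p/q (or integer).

z = [-2]

x̄ = F·x = [-3, -1]
P̄ = F·P·Fᵀ + Q = [11 3; 3 6]
S = H·P̄·Hᵀ + R = [86]
K = P̄·Hᵀ·S⁻¹ = [10/43; 21/86]
x' − x̄ = [40/43, 42/43] = K·y
y = (KᵀK)⁻¹·Kᵀ·(x' − x̄) = [4]
z = y + H·x̄ = [4] + [-6] = [-2]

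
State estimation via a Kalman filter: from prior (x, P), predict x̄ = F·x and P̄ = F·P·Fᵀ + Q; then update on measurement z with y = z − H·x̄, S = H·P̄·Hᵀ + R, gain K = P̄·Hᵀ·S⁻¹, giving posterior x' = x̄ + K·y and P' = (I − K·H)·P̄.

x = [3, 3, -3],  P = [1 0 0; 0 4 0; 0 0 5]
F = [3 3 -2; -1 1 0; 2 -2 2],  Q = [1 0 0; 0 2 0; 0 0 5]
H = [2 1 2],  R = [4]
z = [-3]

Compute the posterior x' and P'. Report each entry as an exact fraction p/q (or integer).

x̄ = F·x = [24, 0, -6]
P̄ = F·P·Fᵀ + Q = [66 9 -38; 9 7 -10; -38 -10 45]
y = z − H·x̄ = [-39]
S = H·P̄·Hᵀ + R = [147]
K = P̄·Hᵀ·S⁻¹ = [65/147; 5/147; 4/147]
x' = x̄ + K·y = [331/49, -65/49, -346/49]
P' = (I − K·H)·P̄ = [5477/147 998/147 -5846/147; 998/147 1004/147 -1490/147; -5846/147 -1490/147 6599/147]

x' = [331/49, -65/49, -346/49]
P' = [5477/147 998/147 -5846/147; 998/147 1004/147 -1490/147; -5846/147 -1490/147 6599/147]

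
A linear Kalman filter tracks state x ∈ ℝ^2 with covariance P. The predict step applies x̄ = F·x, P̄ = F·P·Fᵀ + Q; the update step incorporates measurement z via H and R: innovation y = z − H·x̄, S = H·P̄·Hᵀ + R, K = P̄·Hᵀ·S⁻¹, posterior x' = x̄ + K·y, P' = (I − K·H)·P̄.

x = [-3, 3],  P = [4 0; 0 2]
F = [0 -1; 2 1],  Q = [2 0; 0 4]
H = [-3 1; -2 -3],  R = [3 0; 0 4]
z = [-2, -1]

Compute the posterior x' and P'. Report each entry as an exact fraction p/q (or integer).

x̄ = F·x = [-3, -3]
P̄ = F·P·Fᵀ + Q = [4 -2; -2 22]
y = z − H·x̄ = [-8, -16]
S = H·P̄·Hᵀ + R = [73 -56; -56 194]
K = P̄·Hᵀ·S⁻¹ = [-1414/5513 -465/5513; 980/5513 -1479/5513]
x' = x̄ + K·y = [2213/5513, -715/5513]
P' = (I − K·H)·P̄ = [1326/5513 -264/5513; -264/5513 2148/5513]

x' = [2213/5513, -715/5513]
P' = [1326/5513 -264/5513; -264/5513 2148/5513]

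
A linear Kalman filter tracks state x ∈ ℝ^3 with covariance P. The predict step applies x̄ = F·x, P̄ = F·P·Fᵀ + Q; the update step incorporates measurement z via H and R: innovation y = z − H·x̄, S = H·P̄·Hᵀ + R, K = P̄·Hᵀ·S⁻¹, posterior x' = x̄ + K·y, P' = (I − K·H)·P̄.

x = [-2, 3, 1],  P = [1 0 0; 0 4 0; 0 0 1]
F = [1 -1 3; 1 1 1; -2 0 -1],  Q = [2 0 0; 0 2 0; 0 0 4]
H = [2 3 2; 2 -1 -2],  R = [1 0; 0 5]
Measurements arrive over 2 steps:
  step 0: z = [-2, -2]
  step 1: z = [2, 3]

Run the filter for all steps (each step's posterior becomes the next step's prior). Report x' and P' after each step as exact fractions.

step 0: x̄ = F·x = [-2, 2, 3]
step 0: P̄ = F·P·Fᵀ + Q = [16 0 -5; 0 8 -3; -5 -3 9]
step 0: y = z − H·x̄ = [-10, 10]
step 0: S = H·P̄·Hᵀ + R = [97 28; 28 141]
step 0: K = P̄·Hᵀ·S⁻¹ = [1926/12893 3458/12893; 2594/12893 -698/12893; 559/12893 -2397/12893]
step 0: x' = x̄ + K·y = [-10466/12893, -7134/12893, 9119/12893]
step 0: P' = (I − K·H)·P̄ = [18680/12893 -27752/12893 23911/12893; -27752/12893 55056/12893 -53535/12893; 23911/12893 -53535/12893 56671/12893]
step 1: x̄ = F·x = [24025/12893, -8481/12893, 11813/12893]
step 1: P̄ = F·P·Fᵀ + Q = [1129741/12893 122211/12893 -483789/12893; 122211/12893 41441/12893 -56725/12893; -483789/12893 -56725/12893 278607/12893]
step 1: y = z − H·x̄ = [-20447/12893, 5774/12893]
step 1: S = H·P̄·Hᵀ + R = [2934774/12893 4222857/12893; 4222857/12893 8893866/12893]
step 1: K = P̄·Hᵀ·S⁻¹ = [14128877/71261455 54506723/213784365; 24155657/213784365 -3863099/213784365; 5357951/42756873 -3200551/14252291]
step 1: x' = x̄ + K·y = [71111638/42756873, -36133118/42756873, 26378110/42756873]
step 1: P' = (I − K·H)·P̄ = [154038787/213784365 -50205817/71261455 18616141/42756873; -50205817/71261455 303654983/213784365 -58557439/42756873; 18616141/42756873 -58557439/42756873 23966331/14252291]

step 0: x' = [-10466/12893, -7134/12893, 9119/12893], P' = [18680/12893 -27752/12893 23911/12893; -27752/12893 55056/12893 -53535/12893; 23911/12893 -53535/12893 56671/12893]
step 1: x' = [71111638/42756873, -36133118/42756873, 26378110/42756873], P' = [154038787/213784365 -50205817/71261455 18616141/42756873; -50205817/71261455 303654983/213784365 -58557439/42756873; 18616141/42756873 -58557439/42756873 23966331/14252291]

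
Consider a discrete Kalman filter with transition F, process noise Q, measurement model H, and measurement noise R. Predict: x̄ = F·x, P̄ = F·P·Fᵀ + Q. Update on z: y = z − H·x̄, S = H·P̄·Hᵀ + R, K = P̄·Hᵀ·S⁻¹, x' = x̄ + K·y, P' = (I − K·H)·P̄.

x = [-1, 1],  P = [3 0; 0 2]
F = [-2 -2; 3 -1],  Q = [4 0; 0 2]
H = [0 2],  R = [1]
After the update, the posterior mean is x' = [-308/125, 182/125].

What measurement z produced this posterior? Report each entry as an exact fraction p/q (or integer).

z = [3]

x̄ = F·x = [0, -4]
P̄ = F·P·Fᵀ + Q = [24 -14; -14 31]
S = H·P̄·Hᵀ + R = [125]
K = P̄·Hᵀ·S⁻¹ = [-28/125; 62/125]
x' − x̄ = [-308/125, 682/125] = K·y
y = (KᵀK)⁻¹·Kᵀ·(x' − x̄) = [11]
z = y + H·x̄ = [11] + [-8] = [3]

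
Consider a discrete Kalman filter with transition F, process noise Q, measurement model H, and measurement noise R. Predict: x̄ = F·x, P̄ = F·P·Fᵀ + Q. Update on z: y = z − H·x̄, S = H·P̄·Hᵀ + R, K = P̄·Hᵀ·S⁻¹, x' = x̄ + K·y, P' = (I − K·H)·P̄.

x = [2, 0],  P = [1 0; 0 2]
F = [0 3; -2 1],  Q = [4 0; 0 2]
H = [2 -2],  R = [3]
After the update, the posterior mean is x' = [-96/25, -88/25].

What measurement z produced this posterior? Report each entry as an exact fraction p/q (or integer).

x̄ = F·x = [0, -4]
P̄ = F·P·Fᵀ + Q = [22 6; 6 8]
S = H·P̄·Hᵀ + R = [75]
K = P̄·Hᵀ·S⁻¹ = [32/75; -4/75]
x' − x̄ = [-96/25, 12/25] = K·y
y = (KᵀK)⁻¹·Kᵀ·(x' − x̄) = [-9]
z = y + H·x̄ = [-9] + [8] = [-1]

z = [-1]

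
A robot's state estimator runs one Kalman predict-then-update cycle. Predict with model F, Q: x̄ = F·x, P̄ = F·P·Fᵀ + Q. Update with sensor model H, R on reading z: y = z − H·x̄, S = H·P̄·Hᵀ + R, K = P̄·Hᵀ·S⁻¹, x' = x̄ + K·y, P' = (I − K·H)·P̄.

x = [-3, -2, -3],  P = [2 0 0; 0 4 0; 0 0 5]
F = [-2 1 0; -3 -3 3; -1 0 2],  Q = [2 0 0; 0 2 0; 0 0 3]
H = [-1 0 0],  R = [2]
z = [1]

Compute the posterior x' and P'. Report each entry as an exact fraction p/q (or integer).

x' = [-3/8, 6, -17/4]
P' = [7/4 0 1/2; 0 101 36; 1/2 36 24]

x̄ = F·x = [4, 6, -3]
P̄ = F·P·Fᵀ + Q = [14 0 4; 0 101 36; 4 36 25]
y = z − H·x̄ = [5]
S = H·P̄·Hᵀ + R = [16]
K = P̄·Hᵀ·S⁻¹ = [-7/8; 0; -1/4]
x' = x̄ + K·y = [-3/8, 6, -17/4]
P' = (I − K·H)·P̄ = [7/4 0 1/2; 0 101 36; 1/2 36 24]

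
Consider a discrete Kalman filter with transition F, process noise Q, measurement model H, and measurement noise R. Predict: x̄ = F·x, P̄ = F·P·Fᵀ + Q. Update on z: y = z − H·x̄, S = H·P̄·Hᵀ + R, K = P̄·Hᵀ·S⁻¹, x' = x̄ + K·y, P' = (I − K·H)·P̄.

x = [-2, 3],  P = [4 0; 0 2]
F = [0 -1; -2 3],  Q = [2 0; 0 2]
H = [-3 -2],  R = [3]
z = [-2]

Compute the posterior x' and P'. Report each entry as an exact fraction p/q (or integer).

x' = [-3, 211/37]
P' = [4 -6; -6 360/37]

x̄ = F·x = [-3, 13]
P̄ = F·P·Fᵀ + Q = [4 -6; -6 36]
y = z − H·x̄ = [15]
S = H·P̄·Hᵀ + R = [111]
K = P̄·Hᵀ·S⁻¹ = [0; -18/37]
x' = x̄ + K·y = [-3, 211/37]
P' = (I − K·H)·P̄ = [4 -6; -6 360/37]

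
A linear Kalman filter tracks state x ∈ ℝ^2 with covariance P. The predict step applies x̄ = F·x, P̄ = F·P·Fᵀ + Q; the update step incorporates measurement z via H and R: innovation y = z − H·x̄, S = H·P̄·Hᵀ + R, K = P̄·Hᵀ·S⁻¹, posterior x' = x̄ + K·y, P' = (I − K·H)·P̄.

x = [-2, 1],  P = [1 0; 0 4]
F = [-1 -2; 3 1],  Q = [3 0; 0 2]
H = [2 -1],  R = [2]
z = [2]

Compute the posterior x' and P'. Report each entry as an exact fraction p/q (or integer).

x̄ = F·x = [0, -5]
P̄ = F·P·Fᵀ + Q = [20 -11; -11 15]
y = z − H·x̄ = [-3]
S = H·P̄·Hᵀ + R = [141]
K = P̄·Hᵀ·S⁻¹ = [17/47; -37/141]
x' = x̄ + K·y = [-51/47, -198/47]
P' = (I − K·H)·P̄ = [73/47 112/47; 112/47 746/141]

x' = [-51/47, -198/47]
P' = [73/47 112/47; 112/47 746/141]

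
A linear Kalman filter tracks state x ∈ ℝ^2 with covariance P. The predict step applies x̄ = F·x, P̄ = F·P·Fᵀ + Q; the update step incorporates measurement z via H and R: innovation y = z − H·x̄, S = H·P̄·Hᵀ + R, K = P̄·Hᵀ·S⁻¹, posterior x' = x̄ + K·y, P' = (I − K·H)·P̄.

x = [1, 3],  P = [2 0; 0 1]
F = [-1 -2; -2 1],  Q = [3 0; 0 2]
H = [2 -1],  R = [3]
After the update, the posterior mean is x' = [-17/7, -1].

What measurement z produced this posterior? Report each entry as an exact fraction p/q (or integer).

z = [-3]

x̄ = F·x = [-7, 1]
P̄ = F·P·Fᵀ + Q = [9 2; 2 11]
S = H·P̄·Hᵀ + R = [42]
K = P̄·Hᵀ·S⁻¹ = [8/21; -1/6]
x' − x̄ = [32/7, -2] = K·y
y = (KᵀK)⁻¹·Kᵀ·(x' − x̄) = [12]
z = y + H·x̄ = [12] + [-15] = [-3]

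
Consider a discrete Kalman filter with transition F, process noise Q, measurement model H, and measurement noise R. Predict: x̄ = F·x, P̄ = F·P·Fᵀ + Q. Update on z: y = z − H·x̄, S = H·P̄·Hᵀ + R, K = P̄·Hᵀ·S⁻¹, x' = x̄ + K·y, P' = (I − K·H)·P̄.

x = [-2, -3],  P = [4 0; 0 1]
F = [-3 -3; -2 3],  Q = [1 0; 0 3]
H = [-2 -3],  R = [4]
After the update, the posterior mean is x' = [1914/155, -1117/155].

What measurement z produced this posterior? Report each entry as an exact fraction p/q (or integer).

x̄ = F·x = [15, -5]
P̄ = F·P·Fᵀ + Q = [46 15; 15 28]
S = H·P̄·Hᵀ + R = [620]
K = P̄·Hᵀ·S⁻¹ = [-137/620; -57/310]
x' − x̄ = [-411/155, -342/155] = K·y
y = (KᵀK)⁻¹·Kᵀ·(x' − x̄) = [12]
z = y + H·x̄ = [12] + [-15] = [-3]

z = [-3]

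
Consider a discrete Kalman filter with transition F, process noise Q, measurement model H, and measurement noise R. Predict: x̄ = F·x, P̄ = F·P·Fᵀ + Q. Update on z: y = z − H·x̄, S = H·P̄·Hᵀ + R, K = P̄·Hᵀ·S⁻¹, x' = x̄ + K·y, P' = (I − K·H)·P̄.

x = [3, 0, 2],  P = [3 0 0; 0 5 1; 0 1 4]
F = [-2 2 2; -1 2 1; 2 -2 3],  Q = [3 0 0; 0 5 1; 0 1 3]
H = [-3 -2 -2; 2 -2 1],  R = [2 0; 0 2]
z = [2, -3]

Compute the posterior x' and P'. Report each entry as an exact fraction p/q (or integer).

x' = [-495532/115941, -13604/115941, 213481/38647]
P' = [1090538/115941 200170/115941 -603520/38647; 200170/115941 67967/115941 -114952/38647; -603520/38647 -114952/38647 1019014/38647]

x̄ = F·x = [-2, -1, 12]
P̄ = F·P·Fᵀ + Q = [59 40 -6; 40 36 -9; -6 -9 59]
y = z − H·x̄ = [18, -13]
S = H·P̄·Hᵀ + R = [1249 -224; -224 133]
K = P̄·Hᵀ·S⁻¹ = [-3631/16563 -14912/115941; -3338/16563 -40225/115941; 174/5521 20939/38647]
x' = x̄ + K·y = [-495532/115941, -13604/115941, 213481/38647]
P' = (I − K·H)·P̄ = [1090538/115941 200170/115941 -603520/38647; 200170/115941 67967/115941 -114952/38647; -603520/38647 -114952/38647 1019014/38647]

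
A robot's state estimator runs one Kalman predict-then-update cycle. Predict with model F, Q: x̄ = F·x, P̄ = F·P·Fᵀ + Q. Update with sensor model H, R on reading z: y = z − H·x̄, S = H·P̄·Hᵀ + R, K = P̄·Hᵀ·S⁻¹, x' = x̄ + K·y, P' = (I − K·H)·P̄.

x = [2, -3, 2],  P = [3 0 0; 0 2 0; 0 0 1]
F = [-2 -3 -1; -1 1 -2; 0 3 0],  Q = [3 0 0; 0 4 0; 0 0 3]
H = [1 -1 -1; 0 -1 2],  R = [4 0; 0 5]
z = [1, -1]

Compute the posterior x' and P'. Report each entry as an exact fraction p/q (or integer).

x̄ = F·x = [3, -9, -9]
P̄ = F·P·Fᵀ + Q = [34 2 -18; 2 13 6; -18 6 21]
y = z − H·x̄ = [-20, 8]
S = H·P̄·Hᵀ + R = [116 -73; -73 78]
K = P̄·Hᵀ·S⁻¹ = [1126/3719 -758/3719; -1399/3719 -1357/3719; -882/3719 891/3719]
x' = x̄ + K·y = [-17427/3719, -16347/3719, -8703/3719]
P' = (I − K·H)·P̄ = [41342/3719 25822/3719 11016/3719; 25822/3719 23207/3719 8211/3719; 11016/3719 8211/3719 6333/3719]

x' = [-17427/3719, -16347/3719, -8703/3719]
P' = [41342/3719 25822/3719 11016/3719; 25822/3719 23207/3719 8211/3719; 11016/3719 8211/3719 6333/3719]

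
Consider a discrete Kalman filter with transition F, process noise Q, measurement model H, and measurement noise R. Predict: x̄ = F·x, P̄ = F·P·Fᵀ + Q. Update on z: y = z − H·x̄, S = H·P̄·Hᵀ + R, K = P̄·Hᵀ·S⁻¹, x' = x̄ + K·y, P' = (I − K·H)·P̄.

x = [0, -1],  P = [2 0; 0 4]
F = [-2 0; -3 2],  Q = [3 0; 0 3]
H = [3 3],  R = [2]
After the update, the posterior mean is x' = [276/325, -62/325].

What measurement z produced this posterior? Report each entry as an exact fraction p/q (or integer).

z = [2]

x̄ = F·x = [0, -2]
P̄ = F·P·Fᵀ + Q = [11 12; 12 37]
S = H·P̄·Hᵀ + R = [650]
K = P̄·Hᵀ·S⁻¹ = [69/650; 147/650]
x' − x̄ = [276/325, 588/325] = K·y
y = (KᵀK)⁻¹·Kᵀ·(x' − x̄) = [8]
z = y + H·x̄ = [8] + [-6] = [2]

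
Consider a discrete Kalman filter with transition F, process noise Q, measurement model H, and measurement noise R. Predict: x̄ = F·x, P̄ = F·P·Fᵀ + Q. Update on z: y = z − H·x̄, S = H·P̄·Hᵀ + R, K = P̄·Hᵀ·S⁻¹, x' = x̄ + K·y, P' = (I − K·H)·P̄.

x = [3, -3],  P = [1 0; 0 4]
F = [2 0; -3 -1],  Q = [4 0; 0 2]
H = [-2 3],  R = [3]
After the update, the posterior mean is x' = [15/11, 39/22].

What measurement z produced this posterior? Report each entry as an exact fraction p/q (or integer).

z = [3]

x̄ = F·x = [6, -6]
P̄ = F·P·Fᵀ + Q = [8 -6; -6 15]
S = H·P̄·Hᵀ + R = [242]
K = P̄·Hᵀ·S⁻¹ = [-17/121; 57/242]
x' − x̄ = [-51/11, 171/22] = K·y
y = (KᵀK)⁻¹·Kᵀ·(x' − x̄) = [33]
z = y + H·x̄ = [33] + [-30] = [3]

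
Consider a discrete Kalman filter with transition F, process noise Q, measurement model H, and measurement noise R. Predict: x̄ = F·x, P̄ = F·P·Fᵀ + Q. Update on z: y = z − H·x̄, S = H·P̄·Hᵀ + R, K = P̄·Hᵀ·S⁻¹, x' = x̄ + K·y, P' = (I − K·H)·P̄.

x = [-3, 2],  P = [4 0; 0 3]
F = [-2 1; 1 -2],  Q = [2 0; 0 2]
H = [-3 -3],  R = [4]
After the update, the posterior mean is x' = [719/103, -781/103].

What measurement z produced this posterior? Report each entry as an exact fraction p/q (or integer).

x̄ = F·x = [8, -7]
P̄ = F·P·Fᵀ + Q = [21 -14; -14 18]
S = H·P̄·Hᵀ + R = [103]
K = P̄·Hᵀ·S⁻¹ = [-21/103; -12/103]
x' − x̄ = [-105/103, -60/103] = K·y
y = (KᵀK)⁻¹·Kᵀ·(x' − x̄) = [5]
z = y + H·x̄ = [5] + [-3] = [2]

z = [2]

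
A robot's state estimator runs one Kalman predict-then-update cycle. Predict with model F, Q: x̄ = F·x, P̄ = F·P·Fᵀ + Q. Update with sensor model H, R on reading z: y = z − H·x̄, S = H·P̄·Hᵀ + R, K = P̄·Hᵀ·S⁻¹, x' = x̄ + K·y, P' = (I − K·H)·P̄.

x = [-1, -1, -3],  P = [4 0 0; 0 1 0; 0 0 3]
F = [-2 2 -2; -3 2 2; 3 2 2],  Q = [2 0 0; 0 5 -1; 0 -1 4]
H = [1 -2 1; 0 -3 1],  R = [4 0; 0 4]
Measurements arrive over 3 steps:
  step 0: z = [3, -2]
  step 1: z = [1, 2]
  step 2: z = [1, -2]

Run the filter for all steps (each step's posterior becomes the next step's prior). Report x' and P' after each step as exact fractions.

step 0: x̄ = F·x = [6, -5, -11]
step 0: P̄ = F·P·Fᵀ + Q = [34 16 -32; 16 57 -21; -32 -21 56]
step 0: y = z − H·x̄ = [-2, -6]
step 0: S = H·P̄·Hᵀ + R = [278 423; 423 699]
step 0: K = P̄·Hᵀ·S⁻¹ = [4290/5131 -9550/15393; -655/5131 -1013/5131; -1401/5131 5164/15393]
step 0: x' = x̄ + K·y = [41306/5131, -18267/5131, -63967/5131]
step 0: P' = (I − K·H)·P̄ = [145462/15393 -18594/5131 -205546/15393; -18594/5131 20026/5131 56026/5131; -205546/15393 56026/5131 524890/15393]
step 1: x̄ = F·x = [8788/5131, -41198/733, -40550/5131]
step 1: P̄ = F·P·Fᵀ + Q = [136590/5131 -39988/733 -262708/5131; -39988/733 1172365/2199 337135/2199; -262708/5131 337135/2199 1919290/15393]
step 1: y = z − H·x̄ = [-539879/5131, -814346/5131]
step 1: S = H·P̄·Hᵀ + R = [27559816/15393 41090015/15393; 41090015/15393 61680187/15393]
step 1: K = P̄·Hᵀ·S⁻¹ = [592667778/747435319 -373844970/747435319; -256313267/747435319 -98991025/747435319; -604579741/747435319 340222980/747435319]
step 1: x' = x̄ + K·y = [-91920830/39338701, 35298481/39338701, 195223881/39338701]
step 1: P' = (I − K·H)·P̄ = [11843184378/747435319 -7977133386/747435319 -25426780038/747435319; -7977133386/747435319 7347844418/747435319 21647569154/747435319; -25426780038/747435319 21647569154/747435319 66303599382/747435319]
step 2: x̄ = F·x = [-136009140/39338701, 736807214/39338701, 185282234/39338701]
step 2: P̄ = F·P·Fᵀ + Q = [30695656902/747435319 -135846139804/747435319 -68568592516/747435319; -135846139804/747435319 978959125517/747435319 360450233711/747435319; -68568592516/747435319 360450233711/747435319 176517768022/747435319]
step 2: y = z − H·x̄ = [1463680035/39338701, 1946462006/39338701]
step 2: S = H·P̄·Hᵀ + R = [3090486107608/747435319 4586991179465/747435319; 4586991179465/747435319 6827438236685/747435319]
step 2: K = P̄·Hᵀ·S⁻¹ = [11114145272150/15951866073629 -33375098733318/79759330368145; -4293822731441/15951866073629 -3134864497307/15951866073629; -9211875250751/15951866073629 20374418478108/79759330368145]
step 2: x' = x̄ + K·y = [140482603719642/79759330368145, -16096801060971/15951866073629, -329959321031947/79759330368145]
step 2: P' = (I − K·H)·P̄ = [1027387490960822/79759330368145 -134320838116910/15951866073629 -2148312966686922/79759330368145; -134320838116910/15951866073629 129685005180374/15951866073629 376515557551894/15951866073629; -2148312966686922/79759330368145 376515557551894/15951866073629 5729231037190842/79759330368145]

step 0: x' = [41306/5131, -18267/5131, -63967/5131], P' = [145462/15393 -18594/5131 -205546/15393; -18594/5131 20026/5131 56026/5131; -205546/15393 56026/5131 524890/15393]
step 1: x' = [-91920830/39338701, 35298481/39338701, 195223881/39338701], P' = [11843184378/747435319 -7977133386/747435319 -25426780038/747435319; -7977133386/747435319 7347844418/747435319 21647569154/747435319; -25426780038/747435319 21647569154/747435319 66303599382/747435319]
step 2: x' = [140482603719642/79759330368145, -16096801060971/15951866073629, -329959321031947/79759330368145], P' = [1027387490960822/79759330368145 -134320838116910/15951866073629 -2148312966686922/79759330368145; -134320838116910/15951866073629 129685005180374/15951866073629 376515557551894/15951866073629; -2148312966686922/79759330368145 376515557551894/15951866073629 5729231037190842/79759330368145]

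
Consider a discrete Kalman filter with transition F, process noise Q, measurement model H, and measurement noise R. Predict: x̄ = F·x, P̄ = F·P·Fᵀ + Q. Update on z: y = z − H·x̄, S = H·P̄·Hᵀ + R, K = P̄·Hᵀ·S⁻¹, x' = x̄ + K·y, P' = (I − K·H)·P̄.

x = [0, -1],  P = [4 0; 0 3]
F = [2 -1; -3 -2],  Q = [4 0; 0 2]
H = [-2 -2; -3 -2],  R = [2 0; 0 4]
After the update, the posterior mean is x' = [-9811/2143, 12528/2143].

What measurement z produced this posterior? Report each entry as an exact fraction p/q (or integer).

x̄ = F·x = [1, 2]
P̄ = F·P·Fᵀ + Q = [23 -18; -18 50]
S = H·P̄·Hᵀ + R = [150 158; 158 195]
K = P̄·Hᵀ·S⁻¹ = [1632/2143 -1685/2143; -2606/2143 1606/2143]
x' − x̄ = [-11954/2143, 8242/2143] = K·y
y = (KᵀK)⁻¹·Kᵀ·(x' − x̄) = [3, 10]
z = y + H·x̄ = [3, 10] + [-6, -7] = [-3, 3]

z = [-3, 3]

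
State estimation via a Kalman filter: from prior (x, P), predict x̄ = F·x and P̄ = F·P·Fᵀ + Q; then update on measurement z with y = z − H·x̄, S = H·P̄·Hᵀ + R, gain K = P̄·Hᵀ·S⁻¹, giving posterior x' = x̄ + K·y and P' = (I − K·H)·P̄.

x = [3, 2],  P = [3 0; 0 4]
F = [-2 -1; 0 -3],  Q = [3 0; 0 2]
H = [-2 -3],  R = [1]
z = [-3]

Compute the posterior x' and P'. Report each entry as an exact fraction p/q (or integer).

x̄ = F·x = [-8, -6]
P̄ = F·P·Fᵀ + Q = [19 12; 12 38]
y = z − H·x̄ = [-37]
S = H·P̄·Hᵀ + R = [563]
K = P̄·Hᵀ·S⁻¹ = [-74/563; -138/563]
x' = x̄ + K·y = [-1766/563, 1728/563]
P' = (I − K·H)·P̄ = [5221/563 -3456/563; -3456/563 2350/563]

x' = [-1766/563, 1728/563]
P' = [5221/563 -3456/563; -3456/563 2350/563]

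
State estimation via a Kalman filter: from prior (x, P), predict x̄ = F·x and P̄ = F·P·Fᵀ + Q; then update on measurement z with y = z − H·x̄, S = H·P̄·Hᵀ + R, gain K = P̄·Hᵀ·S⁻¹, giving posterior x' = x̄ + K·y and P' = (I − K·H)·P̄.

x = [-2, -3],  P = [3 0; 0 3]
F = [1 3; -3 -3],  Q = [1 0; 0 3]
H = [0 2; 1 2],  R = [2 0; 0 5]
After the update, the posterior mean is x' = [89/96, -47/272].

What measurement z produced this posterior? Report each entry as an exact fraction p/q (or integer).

x̄ = F·x = [-11, 15]
P̄ = F·P·Fᵀ + Q = [31 -36; -36 57]
S = H·P̄·Hᵀ + R = [230 156; 156 120]
K = P̄·Hᵀ·S⁻¹ = [-11/16 53/96; 63/136 13/272]
x' − x̄ = [1145/96, -4127/272] = K·y
y = (KᵀK)⁻¹·Kᵀ·(x' − x̄) = [-31, -17]
z = y + H·x̄ = [-31, -17] + [30, 19] = [-1, 2]

z = [-1, 2]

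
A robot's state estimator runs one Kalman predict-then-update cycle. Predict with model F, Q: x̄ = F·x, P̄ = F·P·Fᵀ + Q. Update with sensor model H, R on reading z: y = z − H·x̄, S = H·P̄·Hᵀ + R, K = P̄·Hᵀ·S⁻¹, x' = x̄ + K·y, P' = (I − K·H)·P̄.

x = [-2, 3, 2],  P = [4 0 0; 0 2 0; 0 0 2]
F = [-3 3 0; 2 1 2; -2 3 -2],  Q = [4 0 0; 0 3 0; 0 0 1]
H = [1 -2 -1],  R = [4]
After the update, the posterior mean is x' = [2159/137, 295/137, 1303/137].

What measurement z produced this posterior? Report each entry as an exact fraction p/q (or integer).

z = [2]

x̄ = F·x = [15, 3, 9]
P̄ = F·P·Fᵀ + Q = [58 -18 42; -18 29 -18; 42 -18 43]
S = H·P̄·Hᵀ + R = [137]
K = P̄·Hᵀ·S⁻¹ = [52/137; -58/137; 35/137]
x' − x̄ = [104/137, -116/137, 70/137] = K·y
y = (KᵀK)⁻¹·Kᵀ·(x' − x̄) = [2]
z = y + H·x̄ = [2] + [0] = [2]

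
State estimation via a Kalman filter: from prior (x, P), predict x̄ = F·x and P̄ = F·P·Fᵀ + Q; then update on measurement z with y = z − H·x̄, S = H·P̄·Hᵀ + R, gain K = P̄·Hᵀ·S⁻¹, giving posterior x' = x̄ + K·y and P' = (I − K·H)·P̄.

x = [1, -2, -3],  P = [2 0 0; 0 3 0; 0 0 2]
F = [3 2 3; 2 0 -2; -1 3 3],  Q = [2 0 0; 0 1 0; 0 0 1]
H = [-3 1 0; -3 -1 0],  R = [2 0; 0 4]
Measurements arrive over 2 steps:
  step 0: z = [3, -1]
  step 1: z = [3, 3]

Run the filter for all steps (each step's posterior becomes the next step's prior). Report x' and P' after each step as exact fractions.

step 0: x' = [-80/257, 3157/1285, -6386/1285], P' = [550/3341 510/3341 -150/3341; 510/3341 23018/16705 -20134/16705; -150/3341 -20134/16705 268092/16705]
step 1: x' = [-404987800/433981663, 195419555/433981663, 1320479845/433981663], P' = [69095512/433981663 53736040/433981663 41154654/433981663; 53736040/433981663 542096028/433981663 -97761466/433981663; 41154654/433981663 -97761466/433981663 2243218899/433981663]

step 0: x̄ = F·x = [-10, 8, -16]
step 0: P̄ = F·P·Fᵀ + Q = [50 0 30; 0 17 -16; 30 -16 48]
step 0: y = z − H·x̄ = [-35, -23]
step 0: S = H·P̄·Hᵀ + R = [469 433; 433 471]
step 0: K = P̄·Hᵀ·S⁻¹ = [-570/3341 -540/3341; 7684/16705 -7667/16705; -8942/16705 5596/16705]
step 0: x' = x̄ + K·y = [-80/257, 3157/1285, -6386/1285]
step 0: P' = (I − K·H)·P̄ = [550/3341 510/3341 -150/3341; 510/3341 23018/16705 -20134/16705; -150/3341 -20134/16705 268092/16705]
step 1: x̄ = F·x = [-14044/1285, 11972/1285, -9287/1285]
step 1: P̄ = F·P·Fᵀ + Q = [2338552/16705 -1501316/16705 2254026/16705; -1501316/16705 1106073/16705 -1483948/16705; 2254026/16705 -1483948/16705 2266233/16705]
step 1: y = z − H·x̄ = [-50249/1285, -5261/257]
step 1: S = H·P̄·Hᵀ + R = [31194347/16705 306783/257; 306783/257 203261/257]
step 1: K = P̄·Hᵀ·S⁻¹ = [-76775248/433981663 -65255644/433981663; 190443954/433981663 -175826037/433981663; -110612714/433981663 -6425624/433981663]
step 1: x' = x̄ + K·y = [-404987800/433981663, 195419555/433981663, 1320479845/433981663]
step 1: P' = (I − K·H)·P̄ = [69095512/433981663 53736040/433981663 41154654/433981663; 53736040/433981663 542096028/433981663 -97761466/433981663; 41154654/433981663 -97761466/433981663 2243218899/433981663]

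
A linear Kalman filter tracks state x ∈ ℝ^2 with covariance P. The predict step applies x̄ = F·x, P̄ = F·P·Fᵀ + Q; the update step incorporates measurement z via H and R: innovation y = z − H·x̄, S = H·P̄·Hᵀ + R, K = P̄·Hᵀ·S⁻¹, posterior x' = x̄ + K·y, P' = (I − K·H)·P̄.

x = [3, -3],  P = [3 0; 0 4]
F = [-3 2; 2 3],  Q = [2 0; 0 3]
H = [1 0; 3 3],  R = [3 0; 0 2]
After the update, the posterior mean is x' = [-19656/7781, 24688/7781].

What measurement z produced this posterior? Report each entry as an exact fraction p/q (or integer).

z = [-2, 2]

x̄ = F·x = [-15, -3]
P̄ = F·P·Fᵀ + Q = [45 6; 6 51]
S = H·P̄·Hᵀ + R = [48 153; 153 974]
K = P̄·Hᵀ·S⁻¹ = [6807/7781 153/7781; -6773/7781 2430/7781]
x' − x̄ = [97059/7781, 48031/7781] = K·y
y = (KᵀK)⁻¹·Kᵀ·(x' − x̄) = [13, 56]
z = y + H·x̄ = [13, 56] + [-15, -54] = [-2, 2]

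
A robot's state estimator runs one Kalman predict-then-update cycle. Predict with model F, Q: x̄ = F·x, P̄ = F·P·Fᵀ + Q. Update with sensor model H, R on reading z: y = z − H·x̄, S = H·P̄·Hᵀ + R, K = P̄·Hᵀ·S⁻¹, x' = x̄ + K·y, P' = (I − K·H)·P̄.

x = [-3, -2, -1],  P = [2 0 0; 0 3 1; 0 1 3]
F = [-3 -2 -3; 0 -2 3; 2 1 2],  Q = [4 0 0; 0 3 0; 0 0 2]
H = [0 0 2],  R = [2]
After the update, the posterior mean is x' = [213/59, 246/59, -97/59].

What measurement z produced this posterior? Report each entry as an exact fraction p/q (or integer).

z = [-3]

x̄ = F·x = [16, 1, -10]
P̄ = F·P·Fᵀ + Q = [73 -15 -43; -15 30 11; -43 11 29]
S = H·P̄·Hᵀ + R = [118]
K = P̄·Hᵀ·S⁻¹ = [-43/59; 11/59; 29/59]
x' − x̄ = [-731/59, 187/59, 493/59] = K·y
y = (KᵀK)⁻¹·Kᵀ·(x' − x̄) = [17]
z = y + H·x̄ = [17] + [-20] = [-3]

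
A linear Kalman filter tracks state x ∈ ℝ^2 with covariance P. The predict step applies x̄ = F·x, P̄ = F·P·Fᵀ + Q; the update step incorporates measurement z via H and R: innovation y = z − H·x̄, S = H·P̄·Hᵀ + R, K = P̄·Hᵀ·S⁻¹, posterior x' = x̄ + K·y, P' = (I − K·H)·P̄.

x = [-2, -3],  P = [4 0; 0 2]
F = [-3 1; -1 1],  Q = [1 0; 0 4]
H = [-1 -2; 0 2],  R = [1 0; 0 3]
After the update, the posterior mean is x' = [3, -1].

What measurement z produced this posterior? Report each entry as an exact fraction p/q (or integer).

z = [-1, -2]

x̄ = F·x = [3, -1]
P̄ = F·P·Fᵀ + Q = [39 14; 14 10]
S = H·P̄·Hᵀ + R = [136 -68; -68 43]
K = P̄·Hᵀ·S⁻¹ = [-977/1224 -11/18; -1/12 1/3]
x' − x̄ = [0, 0] = K·y
y = (KᵀK)⁻¹·Kᵀ·(x' − x̄) = [0, 0]
z = y + H·x̄ = [0, 0] + [-1, -2] = [-1, -2]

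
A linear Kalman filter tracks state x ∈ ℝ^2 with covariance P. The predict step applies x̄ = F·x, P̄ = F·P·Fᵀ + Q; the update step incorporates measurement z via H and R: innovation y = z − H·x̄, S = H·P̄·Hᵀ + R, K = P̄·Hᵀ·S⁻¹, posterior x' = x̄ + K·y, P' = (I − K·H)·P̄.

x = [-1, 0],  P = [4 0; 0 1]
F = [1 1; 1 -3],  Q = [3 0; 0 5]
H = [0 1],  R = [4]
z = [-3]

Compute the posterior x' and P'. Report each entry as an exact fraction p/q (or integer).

x' = [-12/11, -29/11]
P' = [175/22 2/11; 2/11 36/11]

x̄ = F·x = [-1, -1]
P̄ = F·P·Fᵀ + Q = [8 1; 1 18]
y = z − H·x̄ = [-2]
S = H·P̄·Hᵀ + R = [22]
K = P̄·Hᵀ·S⁻¹ = [1/22; 9/11]
x' = x̄ + K·y = [-12/11, -29/11]
P' = (I − K·H)·P̄ = [175/22 2/11; 2/11 36/11]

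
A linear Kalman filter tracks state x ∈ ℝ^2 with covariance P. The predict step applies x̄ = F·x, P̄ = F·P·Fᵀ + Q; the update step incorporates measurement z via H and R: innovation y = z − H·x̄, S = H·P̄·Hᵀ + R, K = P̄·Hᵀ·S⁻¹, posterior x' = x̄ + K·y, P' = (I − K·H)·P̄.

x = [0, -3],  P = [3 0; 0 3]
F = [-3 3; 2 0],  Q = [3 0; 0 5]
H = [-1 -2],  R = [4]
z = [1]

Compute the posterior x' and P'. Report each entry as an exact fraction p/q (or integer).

x̄ = F·x = [-9, 0]
P̄ = F·P·Fᵀ + Q = [57 -18; -18 17]
y = z − H·x̄ = [-8]
S = H·P̄·Hᵀ + R = [57]
K = P̄·Hᵀ·S⁻¹ = [-7/19; -16/57]
x' = x̄ + K·y = [-115/19, 128/57]
P' = (I − K·H)·P̄ = [936/19 -454/19; -454/19 713/57]

x' = [-115/19, 128/57]
P' = [936/19 -454/19; -454/19 713/57]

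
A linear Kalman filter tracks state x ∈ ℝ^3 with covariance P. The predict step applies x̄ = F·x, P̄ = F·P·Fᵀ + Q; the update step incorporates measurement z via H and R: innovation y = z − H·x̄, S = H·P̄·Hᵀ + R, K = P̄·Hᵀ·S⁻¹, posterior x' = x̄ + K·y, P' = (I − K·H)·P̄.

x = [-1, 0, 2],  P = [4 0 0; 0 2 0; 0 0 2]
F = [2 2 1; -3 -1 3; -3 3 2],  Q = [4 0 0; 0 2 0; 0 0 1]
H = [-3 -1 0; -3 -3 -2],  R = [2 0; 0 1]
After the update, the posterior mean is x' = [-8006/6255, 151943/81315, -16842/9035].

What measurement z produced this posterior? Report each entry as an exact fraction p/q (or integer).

z = [2, 2]

x̄ = F·x = [0, 9, 7]
P̄ = F·P·Fᵀ + Q = [30 -22 -8; -22 58 42; -8 42 63]
S = H·P̄·Hᵀ + R = [198 216; 216 1057]
K = P̄·Hᵀ·S⁻¹ = [-2698/6255 56/695; 24964/81315 -2208/9035; 1679/9035 -2292/9035]
x' − x̄ = [-8006/6255, -579892/81315, -80087/9035] = K·y
y = (KᵀK)⁻¹·Kᵀ·(x' − x̄) = [11, 43]
z = y + H·x̄ = [11, 43] + [-9, -41] = [2, 2]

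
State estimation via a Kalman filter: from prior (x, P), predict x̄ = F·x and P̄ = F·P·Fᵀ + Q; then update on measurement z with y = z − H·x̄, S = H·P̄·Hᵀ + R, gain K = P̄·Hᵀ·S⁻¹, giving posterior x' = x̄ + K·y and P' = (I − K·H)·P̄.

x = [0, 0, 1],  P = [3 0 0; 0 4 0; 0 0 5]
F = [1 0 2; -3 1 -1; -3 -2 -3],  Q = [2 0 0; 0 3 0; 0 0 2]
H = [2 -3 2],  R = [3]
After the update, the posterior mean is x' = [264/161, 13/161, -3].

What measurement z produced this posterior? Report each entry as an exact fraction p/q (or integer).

z = [-3]

x̄ = F·x = [2, -1, -3]
P̄ = F·P·Fᵀ + Q = [25 -19 -39; -19 39 34; -39 34 90]
S = H·P̄·Hᵀ + R = [322]
K = P̄·Hᵀ·S⁻¹ = [29/322; -87/322; 0]
x' − x̄ = [-58/161, 174/161, 0] = K·y
y = (KᵀK)⁻¹·Kᵀ·(x' − x̄) = [-4]
z = y + H·x̄ = [-4] + [1] = [-3]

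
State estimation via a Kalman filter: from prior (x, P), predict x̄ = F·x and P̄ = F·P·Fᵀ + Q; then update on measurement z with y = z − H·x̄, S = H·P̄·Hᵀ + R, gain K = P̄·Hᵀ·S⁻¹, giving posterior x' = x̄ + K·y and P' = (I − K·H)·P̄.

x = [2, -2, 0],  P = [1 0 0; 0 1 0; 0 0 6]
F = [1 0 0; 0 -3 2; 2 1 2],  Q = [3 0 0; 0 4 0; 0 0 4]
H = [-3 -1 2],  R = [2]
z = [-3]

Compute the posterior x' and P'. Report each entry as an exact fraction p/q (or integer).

x̄ = F·x = [2, 6, 2]
P̄ = F·P·Fᵀ + Q = [4 0 2; 0 37 21; 2 21 33]
y = z − H·x̄ = [5]
S = H·P̄·Hᵀ + R = [99]
K = P̄·Hᵀ·S⁻¹ = [-8/99; 5/99; 13/33]
x' = x̄ + K·y = [158/99, 619/99, 131/33]
P' = (I − K·H)·P̄ = [332/99 40/99 170/33; 40/99 3638/99 628/33; 170/33 628/33 194/11]

x' = [158/99, 619/99, 131/33]
P' = [332/99 40/99 170/33; 40/99 3638/99 628/33; 170/33 628/33 194/11]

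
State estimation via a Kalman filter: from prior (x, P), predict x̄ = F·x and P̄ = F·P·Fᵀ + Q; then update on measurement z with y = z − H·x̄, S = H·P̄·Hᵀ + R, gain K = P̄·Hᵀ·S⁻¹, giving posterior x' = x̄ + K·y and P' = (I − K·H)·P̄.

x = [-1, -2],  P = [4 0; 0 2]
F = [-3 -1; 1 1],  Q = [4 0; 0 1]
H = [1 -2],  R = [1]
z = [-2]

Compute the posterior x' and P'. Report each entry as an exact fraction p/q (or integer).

x' = [-275/127, -17/127]
P' = [434/127 182/127; 182/127 105/127]

x̄ = F·x = [5, -3]
P̄ = F·P·Fᵀ + Q = [42 -14; -14 7]
y = z − H·x̄ = [-13]
S = H·P̄·Hᵀ + R = [127]
K = P̄·Hᵀ·S⁻¹ = [70/127; -28/127]
x' = x̄ + K·y = [-275/127, -17/127]
P' = (I − K·H)·P̄ = [434/127 182/127; 182/127 105/127]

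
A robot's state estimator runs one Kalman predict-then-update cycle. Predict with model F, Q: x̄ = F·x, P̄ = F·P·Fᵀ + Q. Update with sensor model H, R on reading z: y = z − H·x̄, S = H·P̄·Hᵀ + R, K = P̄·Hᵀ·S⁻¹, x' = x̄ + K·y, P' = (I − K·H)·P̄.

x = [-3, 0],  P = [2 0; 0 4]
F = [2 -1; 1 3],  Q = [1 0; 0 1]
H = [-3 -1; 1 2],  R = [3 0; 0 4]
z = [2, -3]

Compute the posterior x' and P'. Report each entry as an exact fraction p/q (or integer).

x' = [-507/1193, -1504/1193]
P' = [3622/5965 -807/1193; -807/1193 3549/2386]

x̄ = F·x = [-6, -3]
P̄ = F·P·Fᵀ + Q = [13 -8; -8 39]
y = z − H·x̄ = [-19, 9]
S = H·P̄·Hᵀ + R = [111 -61; -61 141]
K = P̄·Hᵀ·S⁻¹ = [-2277/5965 -1112/5965; 431/2386 1371/2386]
x' = x̄ + K·y = [-507/1193, -1504/1193]
P' = (I − K·H)·P̄ = [3622/5965 -807/1193; -807/1193 3549/2386]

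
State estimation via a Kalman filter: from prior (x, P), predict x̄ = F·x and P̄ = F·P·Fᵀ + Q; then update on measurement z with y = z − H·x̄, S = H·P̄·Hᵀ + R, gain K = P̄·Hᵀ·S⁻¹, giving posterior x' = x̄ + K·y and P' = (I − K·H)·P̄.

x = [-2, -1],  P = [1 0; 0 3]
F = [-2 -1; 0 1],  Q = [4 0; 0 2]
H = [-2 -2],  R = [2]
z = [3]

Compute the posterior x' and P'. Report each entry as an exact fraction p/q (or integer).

x' = [17/21, -43/21]
P' = [103/21 -95/21; -95/21 97/21]

x̄ = F·x = [5, -1]
P̄ = F·P·Fᵀ + Q = [11 -3; -3 5]
y = z − H·x̄ = [11]
S = H·P̄·Hᵀ + R = [42]
K = P̄·Hᵀ·S⁻¹ = [-8/21; -2/21]
x' = x̄ + K·y = [17/21, -43/21]
P' = (I − K·H)·P̄ = [103/21 -95/21; -95/21 97/21]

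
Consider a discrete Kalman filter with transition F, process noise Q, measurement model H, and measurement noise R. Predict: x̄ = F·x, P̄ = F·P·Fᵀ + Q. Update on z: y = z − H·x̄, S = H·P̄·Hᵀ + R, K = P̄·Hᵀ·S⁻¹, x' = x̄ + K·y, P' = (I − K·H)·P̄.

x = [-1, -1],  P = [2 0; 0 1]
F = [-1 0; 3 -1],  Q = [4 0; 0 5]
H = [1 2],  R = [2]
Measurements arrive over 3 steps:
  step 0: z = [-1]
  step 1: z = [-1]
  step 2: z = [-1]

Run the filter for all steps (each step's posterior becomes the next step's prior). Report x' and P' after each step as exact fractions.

step 0: x̄ = F·x = [1, -2]
step 0: P̄ = F·P·Fᵀ + Q = [6 -6; -6 24]
step 0: y = z − H·x̄ = [2]
step 0: S = H·P̄·Hᵀ + R = [80]
step 0: K = P̄·Hᵀ·S⁻¹ = [-3/40; 21/40]
step 0: x' = x̄ + K·y = [17/20, -19/20]
step 0: P' = (I − K·H)·P̄ = [111/20 -57/20; -57/20 39/20]
step 1: x̄ = F·x = [-17/20, 7/2]
step 1: P̄ = F·P·Fᵀ + Q = [191/20 -39/2; -39/2 74]
step 1: y = z − H·x̄ = [-143/20]
step 1: S = H·P̄·Hᵀ + R = [4591/20]
step 1: K = P̄·Hᵀ·S⁻¹ = [-589/4591; 2570/4591]
step 1: x' = x̄ + K·y = [309/4591, -2307/4591]
step 1: P' = (I − K·H)·P̄ = [26498/4591 -13838/4591; -13838/4591 9489/4591]
step 2: x̄ = F·x = [-309/4591, 3234/4591]
step 2: P̄ = F·P·Fᵀ + Q = [44862/4591 -93332/4591; -93332/4591 353954/4591]
step 2: y = z − H·x̄ = [-10750/4591]
step 2: S = H·P̄·Hᵀ + R = [1096532/4591]
step 2: K = P̄·Hᵀ·S⁻¹ = [-70901/548266; 153644/274133]
step 2: x' = x̄ + K·y = [64558/274133, -166658/274133]
step 2: P' = (I − K·H)·P̄ = [1583795/274133 -827348/274133; -827348/274133 567318/274133]

step 0: x' = [17/20, -19/20], P' = [111/20 -57/20; -57/20 39/20]
step 1: x' = [309/4591, -2307/4591], P' = [26498/4591 -13838/4591; -13838/4591 9489/4591]
step 2: x' = [64558/274133, -166658/274133], P' = [1583795/274133 -827348/274133; -827348/274133 567318/274133]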